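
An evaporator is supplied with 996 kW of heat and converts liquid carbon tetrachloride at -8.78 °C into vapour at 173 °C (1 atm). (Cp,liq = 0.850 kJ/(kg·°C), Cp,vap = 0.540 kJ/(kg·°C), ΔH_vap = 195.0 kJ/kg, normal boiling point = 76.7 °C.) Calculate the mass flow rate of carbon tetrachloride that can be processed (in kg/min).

Δh = 0.850×(76.7−-8.78) + 195.0 + 0.540×(173−76.7) = 319.66 kJ/kg
Q = 996 kW = 996 kJ/s = 59760 kJ/min
ṁ = Q/Δh = 59760 / 319.66 = 186.95 kg/min

ṁ = 187 kg/min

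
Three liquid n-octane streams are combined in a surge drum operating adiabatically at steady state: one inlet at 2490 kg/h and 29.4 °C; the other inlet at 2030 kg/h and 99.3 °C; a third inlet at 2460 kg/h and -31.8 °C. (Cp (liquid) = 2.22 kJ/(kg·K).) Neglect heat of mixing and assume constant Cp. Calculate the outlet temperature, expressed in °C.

Adiabatic, steady state ⇒ Σ ṁᵢCp,ᵢ(T_out − Tᵢ) = 0
T_out = Σ ṁᵢCp,ᵢTᵢ / Σ ṁᵢCp,ᵢ
      = 436360 / 15496 = 28.16 °C

T_out = 28.2 °C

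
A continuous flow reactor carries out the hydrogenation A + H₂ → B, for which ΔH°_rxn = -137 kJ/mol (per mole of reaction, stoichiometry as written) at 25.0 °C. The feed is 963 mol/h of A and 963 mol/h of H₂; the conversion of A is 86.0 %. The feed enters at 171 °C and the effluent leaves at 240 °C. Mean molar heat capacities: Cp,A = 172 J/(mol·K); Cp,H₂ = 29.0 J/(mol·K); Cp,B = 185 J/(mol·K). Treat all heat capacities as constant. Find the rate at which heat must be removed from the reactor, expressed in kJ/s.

Extent of reaction ξ = 0.860 × 963 = 828.18 mol/h
Reaction term: ξ·ΔH°_rxn = 828.18 × -137 = -113460 kJ/h
Sensible, feed 171→25 °C: -28260 kJ/h
Outlet flows (mol/h): A 134.82, H₂ 134.82, B 828.18
Sensible, products 25→240 °C: 38767 kJ/h
Q = ΔH = -102950 kJ/h = -28.598 kW
Heat removed = 28.598 kJ/s

Q_out = 28.6 kJ/s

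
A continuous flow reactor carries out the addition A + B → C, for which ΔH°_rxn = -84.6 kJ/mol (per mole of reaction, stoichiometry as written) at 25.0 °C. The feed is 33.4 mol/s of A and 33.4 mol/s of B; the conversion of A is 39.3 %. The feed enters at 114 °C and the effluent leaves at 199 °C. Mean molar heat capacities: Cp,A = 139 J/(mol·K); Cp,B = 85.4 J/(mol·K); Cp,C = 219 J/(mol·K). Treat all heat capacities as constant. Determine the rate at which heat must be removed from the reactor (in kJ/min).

Q_out = 29100 kJ/min

Extent of reaction ξ = 0.393 × 33.4 = 13.126 mol/s
Reaction term: ξ·ΔH°_rxn = 13.126 × -84.6 = -1110.5 kJ/s
Sensible, feed 114→25 °C: -667.05 kJ/s
Outlet flows (mol/s): A 20.274, B 20.274, C 13.126
Sensible, products 25→199 °C: 1291.8 kJ/s
Q = ΔH = -485.74 kJ/s = -485.74 kW
Heat removed = 29144 kJ/min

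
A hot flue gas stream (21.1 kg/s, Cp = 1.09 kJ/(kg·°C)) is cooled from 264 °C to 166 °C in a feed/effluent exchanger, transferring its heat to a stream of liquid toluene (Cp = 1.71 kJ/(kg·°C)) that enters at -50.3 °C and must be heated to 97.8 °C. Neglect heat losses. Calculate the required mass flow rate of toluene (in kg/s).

ṁ_c = 8.90 kg/s

Heat released by hot stream: Q = 21.1 × 1.09 × (264 − 166) = 2253.9 kJ/s
Energy balance on cold side (adiabatic exchanger): Q = ṁ_c·Cp_c·(T_c,out − T_c,in)
ṁ_c = 2253.9 / [1.71 × (97.8 − -50.3)] = 8.8999 kg/s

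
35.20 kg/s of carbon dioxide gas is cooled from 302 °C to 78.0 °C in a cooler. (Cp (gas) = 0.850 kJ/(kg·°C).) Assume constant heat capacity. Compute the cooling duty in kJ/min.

Q = ṁ·Cp·ΔT = 35.20 × 0.850 × (78.0 − 302) = -6702.1 kJ/s
Cooling duty = 402120 kJ/min

Q_c = 402000 kJ/min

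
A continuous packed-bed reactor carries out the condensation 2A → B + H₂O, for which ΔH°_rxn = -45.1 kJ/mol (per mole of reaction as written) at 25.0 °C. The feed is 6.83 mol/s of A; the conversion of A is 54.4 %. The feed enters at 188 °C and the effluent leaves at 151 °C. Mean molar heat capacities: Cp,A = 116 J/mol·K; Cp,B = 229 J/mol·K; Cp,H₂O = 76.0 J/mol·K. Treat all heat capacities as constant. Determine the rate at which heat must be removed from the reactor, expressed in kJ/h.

Q_out = 346000 kJ/h

Extent of reaction ξ = 0.544 × 6.83 / 2 = 1.8578 mol/s
Reaction term: ξ·ΔH°_rxn = 1.8578 × -45.1 = -83.785 kJ/s
Sensible, feed 188→25 °C: -129.14 kJ/s
Outlet flows (mol/s): A 3.1145, B 1.8578, H₂O 1.8578
Sensible, products 25→151 °C: 116.91 kJ/s
Q = ΔH = -96.012 kJ/s = -96.012 kW
Heat removed = 345640 kJ/h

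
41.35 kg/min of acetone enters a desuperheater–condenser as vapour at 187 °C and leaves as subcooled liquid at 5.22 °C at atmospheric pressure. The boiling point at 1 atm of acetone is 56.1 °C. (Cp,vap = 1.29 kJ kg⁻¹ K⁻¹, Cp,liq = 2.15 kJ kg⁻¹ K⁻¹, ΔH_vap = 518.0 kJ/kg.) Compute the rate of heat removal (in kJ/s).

vapour 187→56.1 °C: -168.86 kJ/kg
condensation at 56.1 °C: -518 kJ/kg
liquid 56.1→5.22 °C: -109.39 kJ/kg
Δh = -168.86 + -518 + -109.39 = -796.25 kJ/kg
Q = ṁ·Δh = 41.35 kg/min × -796.25 kJ/kg = -32925 kJ/min
|Q| = 548.75 kW

Q_c = 549 kJ/s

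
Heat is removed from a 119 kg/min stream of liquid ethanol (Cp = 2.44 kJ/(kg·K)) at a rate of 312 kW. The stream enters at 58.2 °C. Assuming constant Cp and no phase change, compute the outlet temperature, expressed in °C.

T_out = -6.27 °C

Q = 312 kW = 18720 kJ/min
ΔT = Q/(ṁ·Cp) = 18720/(119×2.44) = 64.472 K
T_out = 58.2 − 64.472 = -6.2717 °C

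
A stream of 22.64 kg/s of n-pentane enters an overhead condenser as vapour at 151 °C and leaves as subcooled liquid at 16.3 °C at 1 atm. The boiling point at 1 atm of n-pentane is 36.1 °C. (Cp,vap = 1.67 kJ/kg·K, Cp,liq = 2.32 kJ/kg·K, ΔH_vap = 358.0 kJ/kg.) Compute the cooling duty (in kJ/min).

vapour 151→36.1 °C: -191.88 kJ/kg
condensation at 36.1 °C: -358 kJ/kg
liquid 36.1→16.3 °C: -45.936 kJ/kg
Δh = -191.88 + -358 + -45.936 = -595.82 kJ/kg
Q = ṁ·Δh = 22.64 kg/s × -595.82 kJ/kg = -13489 kJ/s
|Q| = 13489 kW = 809360 kJ/min

Q_c = 809000 kJ/min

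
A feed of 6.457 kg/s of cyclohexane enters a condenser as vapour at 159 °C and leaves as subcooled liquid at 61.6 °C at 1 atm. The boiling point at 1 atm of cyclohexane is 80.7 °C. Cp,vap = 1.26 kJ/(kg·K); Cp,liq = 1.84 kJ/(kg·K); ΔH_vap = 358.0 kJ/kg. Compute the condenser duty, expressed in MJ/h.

Q_c = 11400 MJ/h

vapour 159→80.7 °C: -98.658 kJ/kg
condensation at 80.7 °C: -358 kJ/kg
liquid 80.7→61.6 °C: -35.144 kJ/kg
Δh = -98.658 + -358 + -35.144 = -491.8 kJ/kg
Q = ṁ·Δh = 6.457 kg/s × -491.8 kJ/kg = -3175.6 kJ/s
|Q| = 3175.6 kW = 11432 MJ/h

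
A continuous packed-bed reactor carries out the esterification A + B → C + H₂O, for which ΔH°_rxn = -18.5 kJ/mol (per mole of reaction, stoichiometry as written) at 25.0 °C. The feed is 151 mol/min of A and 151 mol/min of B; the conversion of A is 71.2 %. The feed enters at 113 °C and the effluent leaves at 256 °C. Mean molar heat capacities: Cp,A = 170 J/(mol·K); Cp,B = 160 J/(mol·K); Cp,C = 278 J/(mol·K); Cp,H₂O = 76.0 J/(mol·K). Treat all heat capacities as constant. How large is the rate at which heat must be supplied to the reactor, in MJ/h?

Extent of reaction ξ = 0.712 × 151 = 107.51 mol/min
Reaction term: ξ·ΔH°_rxn = 107.51 × -18.5 = -1989 kJ/min
Sensible, feed 113→25 °C: -4385 kJ/min
Outlet flows (mol/min): A 43.488, B 43.488, C 107.51, H₂O 107.51
Sensible, products 25→256 °C: 12107 kJ/min
Q = ΔH = 5732.8 kJ/min = 95.546 kW
Heat supplied = 343.97 MJ/h

Q_in = 344 MJ/h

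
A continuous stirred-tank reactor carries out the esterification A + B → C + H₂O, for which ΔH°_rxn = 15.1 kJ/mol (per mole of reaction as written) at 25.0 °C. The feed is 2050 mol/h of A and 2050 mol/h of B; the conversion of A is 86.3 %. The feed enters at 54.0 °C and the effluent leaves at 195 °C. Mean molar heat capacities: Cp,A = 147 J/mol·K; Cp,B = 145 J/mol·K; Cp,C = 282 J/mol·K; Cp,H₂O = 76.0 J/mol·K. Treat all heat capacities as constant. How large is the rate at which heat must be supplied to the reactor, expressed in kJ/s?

Q_in = 36.4 kJ/s

Extent of reaction ξ = 0.863 × 2050 = 1769.2 mol/h
Reaction term: ξ·ΔH°_rxn = 1769.2 × 15.1 = 26714 kJ/h
Sensible, feed 54.0→25 °C: -17359 kJ/h
Outlet flows (mol/h): A 280.85, B 280.85, C 1769.2, H₂O 1769.2
Sensible, products 25→195 °C: 121610 kJ/h
Q = ΔH = 130970 kJ/h = 36.38 kW
Heat supplied = 36.38 kJ/s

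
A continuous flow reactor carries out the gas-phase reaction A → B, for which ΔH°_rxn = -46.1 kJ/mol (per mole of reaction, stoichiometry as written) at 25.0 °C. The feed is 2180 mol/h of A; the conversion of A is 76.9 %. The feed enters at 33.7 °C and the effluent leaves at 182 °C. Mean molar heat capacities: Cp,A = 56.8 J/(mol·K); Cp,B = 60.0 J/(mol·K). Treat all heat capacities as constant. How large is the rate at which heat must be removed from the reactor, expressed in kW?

Extent of reaction ξ = 0.769 × 2180 = 1676.4 mol/h
Reaction term: ξ·ΔH°_rxn = 1676.4 × -46.1 = -77283 kJ/h
Sensible, feed 33.7→25 °C: -1077.3 kJ/h
Outlet flows (mol/h): A 503.58, B 1676.4
Sensible, products 25→182 °C: 20283 kJ/h
Q = ΔH = -58078 kJ/h = -16.133 kW
Heat removed = 16.133 kW

Q_out = 16.1 kW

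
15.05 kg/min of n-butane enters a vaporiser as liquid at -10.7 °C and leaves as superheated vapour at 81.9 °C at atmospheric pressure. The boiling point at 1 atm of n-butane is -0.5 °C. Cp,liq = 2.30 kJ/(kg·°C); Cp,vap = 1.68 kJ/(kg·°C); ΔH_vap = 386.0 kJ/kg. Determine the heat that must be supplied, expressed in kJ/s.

liquid -10.7→-0.5 °C: 23.46 kJ/kg
vaporisation at -0.5 °C: 386 kJ/kg
vapour -0.5→81.9 °C: 138.43 kJ/kg
Δh = 23.46 + 386 + 138.43 = 547.89 kJ/kg
Q = ṁ·Δh = 15.05 kg/min × 547.89 kJ/kg = 8245.8 kJ/min
|Q| = 137.43 kW

Q = 137 kJ/s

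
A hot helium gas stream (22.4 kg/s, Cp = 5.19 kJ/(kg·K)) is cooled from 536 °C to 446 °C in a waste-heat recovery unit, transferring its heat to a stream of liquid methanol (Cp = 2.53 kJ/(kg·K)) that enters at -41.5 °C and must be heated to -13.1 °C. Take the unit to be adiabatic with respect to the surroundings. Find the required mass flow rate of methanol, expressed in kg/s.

ṁ_c = 146 kg/s

Heat released by hot stream: Q = 22.4 × 5.19 × (536 − 446) = 10463 kJ/s
Energy balance on cold side (adiabatic exchanger): Q = ṁ_c·Cp_c·(T_c,out − T_c,in)
ṁ_c = 10463 / [2.53 × (-13.1 − -41.5)] = 145.62 kg/s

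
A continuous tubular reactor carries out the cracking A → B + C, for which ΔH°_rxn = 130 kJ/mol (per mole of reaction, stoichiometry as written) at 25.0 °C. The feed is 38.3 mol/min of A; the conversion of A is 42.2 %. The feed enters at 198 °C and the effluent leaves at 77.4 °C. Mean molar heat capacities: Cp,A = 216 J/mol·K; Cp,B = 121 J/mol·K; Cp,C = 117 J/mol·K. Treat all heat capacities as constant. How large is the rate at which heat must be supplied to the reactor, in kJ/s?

Extent of reaction ξ = 0.422 × 38.3 = 16.163 mol/min
Reaction term: ξ·ΔH°_rxn = 16.163 × 130 = 2101.1 kJ/min
Sensible, feed 198→25 °C: -1431.2 kJ/min
Outlet flows (mol/min): A 22.137, B 16.163, C 16.163
Sensible, products 25→77.4 °C: 452.13 kJ/min
Q = ΔH = 1122.1 kJ/min = 18.701 kW
Heat supplied = 18.701 kJ/s

Q_in = 18.7 kJ/s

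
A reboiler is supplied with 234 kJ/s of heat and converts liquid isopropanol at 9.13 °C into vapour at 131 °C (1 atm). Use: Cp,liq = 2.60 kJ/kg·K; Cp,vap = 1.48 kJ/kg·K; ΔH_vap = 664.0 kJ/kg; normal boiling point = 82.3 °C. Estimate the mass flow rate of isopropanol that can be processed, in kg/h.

ṁ = 909 kg/h

Δh = 2.60×(82.3−9.13) + 664.0 + 1.48×(131−82.3) = 926.32 kJ/kg
Q = 234 kJ/s = 234 kJ/s = 842400 kJ/h
ṁ = Q/Δh = 842400 / 926.32 = 909.41 kg/h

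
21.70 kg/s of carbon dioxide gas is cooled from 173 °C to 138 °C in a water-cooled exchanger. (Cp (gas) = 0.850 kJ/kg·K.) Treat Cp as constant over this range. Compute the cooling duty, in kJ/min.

Q_c = 38700 kJ/min

Q = ṁ·Cp·ΔT = 21.70 × 0.850 × (138 − 173) = -645.58 kJ/s
Cooling duty = 38734 kJ/min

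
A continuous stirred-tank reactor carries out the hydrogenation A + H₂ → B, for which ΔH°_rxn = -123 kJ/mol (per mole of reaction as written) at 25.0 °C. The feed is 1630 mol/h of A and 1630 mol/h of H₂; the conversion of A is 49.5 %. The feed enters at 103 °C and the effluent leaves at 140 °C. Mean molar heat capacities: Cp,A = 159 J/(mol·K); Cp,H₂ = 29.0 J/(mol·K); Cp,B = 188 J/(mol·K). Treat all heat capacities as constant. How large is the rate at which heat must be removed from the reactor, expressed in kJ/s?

Q_out = 24.4 kJ/s

Extent of reaction ξ = 0.495 × 1630 = 806.85 mol/h
Reaction term: ξ·ΔH°_rxn = 806.85 × -123 = -99243 kJ/h
Sensible, feed 103→25 °C: -23902 kJ/h
Outlet flows (mol/h): A 823.15, H₂ 823.15, B 806.85
Sensible, products 25→140 °C: 35241 kJ/h
Q = ΔH = -87904 kJ/h = -24.418 kW
Heat removed = 24.418 kJ/s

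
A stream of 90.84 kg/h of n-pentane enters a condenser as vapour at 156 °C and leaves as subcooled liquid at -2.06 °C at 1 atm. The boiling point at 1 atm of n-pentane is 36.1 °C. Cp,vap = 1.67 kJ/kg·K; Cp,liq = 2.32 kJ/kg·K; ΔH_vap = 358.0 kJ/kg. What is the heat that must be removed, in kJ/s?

Q_c = 16.3 kJ/s

vapour 156→36.1 °C: -200.23 kJ/kg
condensation at 36.1 °C: -358 kJ/kg
liquid 36.1→-2.06 °C: -88.531 kJ/kg
Δh = -200.23 + -358 + -88.531 = -646.76 kJ/kg
Q = ṁ·Δh = 90.84 kg/h × -646.76 kJ/kg = -58752 kJ/h
|Q| = 16.32 kW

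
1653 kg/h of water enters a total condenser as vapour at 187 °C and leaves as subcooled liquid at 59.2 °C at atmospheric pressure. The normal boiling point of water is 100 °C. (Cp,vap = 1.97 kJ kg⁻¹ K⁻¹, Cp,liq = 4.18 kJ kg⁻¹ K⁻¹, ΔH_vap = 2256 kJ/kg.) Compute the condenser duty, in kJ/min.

vapour 187→100 °C: -171.39 kJ/kg
condensation at 100 °C: -2256 kJ/kg
liquid 100→59.2 °C: -170.54 kJ/kg
Δh = -171.39 + -2256 + -170.54 = -2597.9 kJ/kg
Q = ṁ·Δh = 1653 kg/h × -2597.9 kJ/kg = -4.2944e+06 kJ/h
|Q| = 1192.9 kW = 71573 kJ/min

Q_c = 71600 kJ/min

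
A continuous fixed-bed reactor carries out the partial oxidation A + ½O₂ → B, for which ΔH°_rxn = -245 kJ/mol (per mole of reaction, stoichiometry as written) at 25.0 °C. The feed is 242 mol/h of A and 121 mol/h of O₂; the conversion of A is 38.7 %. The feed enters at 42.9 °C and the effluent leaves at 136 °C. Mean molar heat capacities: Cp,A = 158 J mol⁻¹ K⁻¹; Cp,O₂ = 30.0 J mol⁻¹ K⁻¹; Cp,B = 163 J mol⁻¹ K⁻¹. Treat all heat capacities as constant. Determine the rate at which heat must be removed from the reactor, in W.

Extent of reaction ξ = 0.387 × 242 = 93.654 mol/h
Reaction term: ξ·ΔH°_rxn = 93.654 × -245 = -22945 kJ/h
Sensible, feed 42.9→25 °C: -749.4 kJ/h
Outlet flows (mol/h): A 148.35, O₂ 74.173, B 93.654
Sensible, products 25→136 °C: 4543.2 kJ/h
Q = ΔH = -19151 kJ/h = -5.3199 kW
Heat removed = 5319.9 W

Q_out = 5320 W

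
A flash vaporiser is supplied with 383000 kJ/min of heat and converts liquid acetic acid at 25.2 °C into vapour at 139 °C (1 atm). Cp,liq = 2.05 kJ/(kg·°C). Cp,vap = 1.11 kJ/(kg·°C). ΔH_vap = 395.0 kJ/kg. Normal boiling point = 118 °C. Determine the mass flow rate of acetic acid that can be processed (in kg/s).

Δh = 2.05×(118−25.2) + 395.0 + 1.11×(139−118) = 608.55 kJ/kg
Q = 383000 kJ/min = 6383.3 kJ/s = 6383.3 kJ/s
ṁ = Q/Δh = 6383.3 / 608.55 = 10.489 kg/s

ṁ = 10.5 kg/s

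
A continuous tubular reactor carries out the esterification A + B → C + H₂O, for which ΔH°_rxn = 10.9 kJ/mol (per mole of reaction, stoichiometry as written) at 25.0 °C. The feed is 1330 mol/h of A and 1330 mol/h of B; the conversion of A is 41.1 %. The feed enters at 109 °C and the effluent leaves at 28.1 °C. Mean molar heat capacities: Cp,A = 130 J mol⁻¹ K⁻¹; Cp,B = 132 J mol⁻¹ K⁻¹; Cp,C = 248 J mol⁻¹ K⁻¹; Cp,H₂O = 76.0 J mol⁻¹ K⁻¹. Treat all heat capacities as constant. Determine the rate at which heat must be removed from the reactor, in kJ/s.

Extent of reaction ξ = 0.411 × 1330 = 546.63 mol/h
Reaction term: ξ·ΔH°_rxn = 546.63 × 10.9 = 5958.3 kJ/h
Sensible, feed 109→25 °C: -29271 kJ/h
Outlet flows (mol/h): A 783.37, B 783.37, C 546.63, H₂O 546.63
Sensible, products 25→28.1 °C: 1185.3 kJ/h
Q = ΔH = -22127 kJ/h = -6.1464 kW
Heat removed = 6.1464 kJ/s

Q_out = 6.15 kJ/s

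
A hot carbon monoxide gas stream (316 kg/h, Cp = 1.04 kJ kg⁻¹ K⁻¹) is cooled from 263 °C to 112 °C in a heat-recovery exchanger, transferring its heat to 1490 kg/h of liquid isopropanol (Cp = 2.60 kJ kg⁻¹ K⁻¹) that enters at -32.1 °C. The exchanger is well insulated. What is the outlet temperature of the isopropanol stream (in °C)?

Heat released by hot stream: Q = 316 × 1.04 × (263 − 112) = 49625 kJ/h
Energy balance on cold side (adiabatic exchanger): Q = ṁ_c·Cp_c·(T_c,out − T_c,in)
T_c,out = -32.1 + 49625/(1490 × 2.60) = -19.29 °C

T_c,out = -19.3 °C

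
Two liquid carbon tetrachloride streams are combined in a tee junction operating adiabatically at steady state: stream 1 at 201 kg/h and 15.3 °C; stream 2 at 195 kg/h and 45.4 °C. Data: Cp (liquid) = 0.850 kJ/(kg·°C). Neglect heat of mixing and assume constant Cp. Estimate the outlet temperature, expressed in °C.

No heat crosses the boundary, so H_out = H_in.
Σ ṁᵢCp,ᵢTᵢ = 201×0.850×15.3 + 195×0.850×45.4 = 10139
Σ ṁᵢCp,ᵢ = 201×0.850 + 195×0.850 = 336.6
T_out = 10139 / 336.6 = 30.122 °C

T_out = 30.1 °C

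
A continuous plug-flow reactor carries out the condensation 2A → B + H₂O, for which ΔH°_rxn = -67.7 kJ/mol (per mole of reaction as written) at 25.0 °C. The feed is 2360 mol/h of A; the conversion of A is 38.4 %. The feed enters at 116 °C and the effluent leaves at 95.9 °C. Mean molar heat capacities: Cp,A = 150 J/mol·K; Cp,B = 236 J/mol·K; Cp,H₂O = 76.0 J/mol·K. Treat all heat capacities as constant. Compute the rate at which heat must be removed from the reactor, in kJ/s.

Q_out = 10.4 kJ/s

Extent of reaction ξ = 0.384 × 2360 / 2 = 453.12 mol/h
Reaction term: ξ·ΔH°_rxn = 453.12 × -67.7 = -30676 kJ/h
Sensible, feed 116→25 °C: -32214 kJ/h
Outlet flows (mol/h): A 1453.8, B 453.12, H₂O 453.12
Sensible, products 25→95.9 °C: 25484 kJ/h
Q = ΔH = -37406 kJ/h = -10.391 kW
Heat removed = 10.391 kJ/s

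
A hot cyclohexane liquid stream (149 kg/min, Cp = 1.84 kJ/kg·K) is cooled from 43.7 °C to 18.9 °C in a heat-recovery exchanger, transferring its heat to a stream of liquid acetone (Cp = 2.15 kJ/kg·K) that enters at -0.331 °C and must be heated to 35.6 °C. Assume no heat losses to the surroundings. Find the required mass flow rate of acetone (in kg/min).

ṁ_c = 88.0 kg/min

Heat released by hot stream: Q = 149 × 1.84 × (43.7 − 18.9) = 6799.2 kJ/min
Energy balance on cold side (adiabatic exchanger): Q = ṁ_c·Cp_c·(T_c,out − T_c,in)
ṁ_c = 6799.2 / [2.15 × (35.6 − -0.331)] = 88.013 kg/min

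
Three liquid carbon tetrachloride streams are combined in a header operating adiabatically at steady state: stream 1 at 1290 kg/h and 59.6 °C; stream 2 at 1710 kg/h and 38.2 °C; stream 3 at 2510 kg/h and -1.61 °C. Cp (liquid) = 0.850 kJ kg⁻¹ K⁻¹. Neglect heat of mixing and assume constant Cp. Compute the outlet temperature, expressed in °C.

Energy balance with Q = 0: Σ ṁᵢCp,ᵢ(T_out − Tᵢ) = 0
Σ ṁᵢCp,ᵢTᵢ = 1290×0.850×59.6 + 1710×0.850×38.2 + 2510×0.850×-1.61 = 117440
Σ ṁᵢCp,ᵢ = 1290×0.850 + 1710×0.850 + 2510×0.850 = 4683.5
T_out = 117440 / 4683.5 = 25.075 °C

T_out = 25.1 °C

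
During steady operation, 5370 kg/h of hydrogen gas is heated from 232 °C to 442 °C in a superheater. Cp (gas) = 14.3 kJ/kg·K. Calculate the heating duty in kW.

Q = ṁ·Cp·ΔT = 5370 × 14.3 × (442 − 232) = 1.6126e+07 kJ/h
Converting: 1.6126e+07 / 3600 s = 4479.5 kW

Q = 4480 kW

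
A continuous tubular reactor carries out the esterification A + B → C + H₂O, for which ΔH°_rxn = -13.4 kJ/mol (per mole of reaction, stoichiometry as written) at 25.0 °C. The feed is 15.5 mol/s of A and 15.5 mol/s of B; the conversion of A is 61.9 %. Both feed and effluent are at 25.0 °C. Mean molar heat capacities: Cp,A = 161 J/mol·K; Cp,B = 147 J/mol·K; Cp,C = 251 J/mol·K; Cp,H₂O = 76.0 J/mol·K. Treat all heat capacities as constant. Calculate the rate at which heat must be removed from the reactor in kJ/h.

Q_out = 463000 kJ/h

Extent of reaction ξ = 0.619 × 15.5 = 9.5945 mol/s
Reaction term: ξ·ΔH°_rxn = 9.5945 × -13.4 = -128.57 kJ/s
Q = ΔH = -128.57 kJ/s = -128.57 kW
Heat removed = 462840 kJ/h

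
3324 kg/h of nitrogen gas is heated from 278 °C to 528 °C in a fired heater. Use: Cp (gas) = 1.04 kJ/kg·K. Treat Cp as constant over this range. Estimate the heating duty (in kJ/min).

Q = ṁ·Cp·ΔT = 3324 × 1.04 × (528 − 278) = 864240 kJ/h
Converting: 864240 / 3600 s = 240.07 kW
Heating duty = 14404 kJ/min

Q = 14400 kJ/min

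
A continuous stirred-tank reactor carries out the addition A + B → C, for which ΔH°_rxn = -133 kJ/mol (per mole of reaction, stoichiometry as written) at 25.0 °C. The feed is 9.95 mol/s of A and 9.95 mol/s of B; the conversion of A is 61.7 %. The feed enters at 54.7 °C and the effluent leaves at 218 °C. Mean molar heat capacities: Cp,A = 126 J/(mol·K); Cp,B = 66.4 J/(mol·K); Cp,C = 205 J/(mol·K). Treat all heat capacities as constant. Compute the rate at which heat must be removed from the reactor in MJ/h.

Q_out = 1760 MJ/h

Extent of reaction ξ = 0.617 × 9.95 = 6.1391 mol/s
Reaction term: ξ·ΔH°_rxn = 6.1391 × -133 = -816.51 kJ/s
Sensible, feed 54.7→25 °C: -56.857 kJ/s
Outlet flows (mol/s): A 3.8108, B 3.8108, C 6.1391
Sensible, products 25→218 °C: 384.4 kJ/s
Q = ΔH = -488.96 kJ/s = -488.96 kW
Heat removed = 1760.3 MJ/h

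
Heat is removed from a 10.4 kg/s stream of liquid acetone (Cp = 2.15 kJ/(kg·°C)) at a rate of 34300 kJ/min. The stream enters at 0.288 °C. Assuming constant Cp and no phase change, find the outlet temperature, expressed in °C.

T_out = -25.3 °C

Q = 34300 kJ/min = 571.67 kJ/s
ΔT = Q/(ṁ·Cp) = 571.67/(10.4×2.15) = 25.566 K
T_out = 0.288 − 25.566 = -25.278 °C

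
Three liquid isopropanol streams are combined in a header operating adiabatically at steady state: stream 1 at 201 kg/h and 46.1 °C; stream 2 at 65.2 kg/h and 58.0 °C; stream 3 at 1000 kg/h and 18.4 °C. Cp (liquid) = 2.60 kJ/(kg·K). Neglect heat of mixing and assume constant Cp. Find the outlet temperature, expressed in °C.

Energy balance with Q = 0: Σ ṁᵢCp,ᵢ(T_out − Tᵢ) = 0
T_out = Σ ṁᵢCp,ᵢTᵢ / Σ ṁᵢCp,ᵢ
      = 81764 / 3292.1 = 24.836 °C

T_out = 24.8 °C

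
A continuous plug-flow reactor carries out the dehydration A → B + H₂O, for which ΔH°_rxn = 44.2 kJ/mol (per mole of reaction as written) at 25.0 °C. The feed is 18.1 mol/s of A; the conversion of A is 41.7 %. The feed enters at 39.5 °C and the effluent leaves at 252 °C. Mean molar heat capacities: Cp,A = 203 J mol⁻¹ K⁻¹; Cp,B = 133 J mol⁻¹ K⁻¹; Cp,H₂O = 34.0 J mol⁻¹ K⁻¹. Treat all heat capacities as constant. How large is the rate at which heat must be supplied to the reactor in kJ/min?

Extent of reaction ξ = 0.417 × 18.1 = 7.5477 mol/s
Reaction term: ξ·ΔH°_rxn = 7.5477 × 44.2 = 333.61 kJ/s
Sensible, feed 39.5→25 °C: -53.277 kJ/s
Outlet flows (mol/s): A 10.552, B 7.5477, H₂O 7.5477
Sensible, products 25→252 °C: 772.39 kJ/s
Q = ΔH = 1052.7 kJ/s = 1052.7 kW
Heat supplied = 63163 kJ/min

Q_in = 63200 kJ/min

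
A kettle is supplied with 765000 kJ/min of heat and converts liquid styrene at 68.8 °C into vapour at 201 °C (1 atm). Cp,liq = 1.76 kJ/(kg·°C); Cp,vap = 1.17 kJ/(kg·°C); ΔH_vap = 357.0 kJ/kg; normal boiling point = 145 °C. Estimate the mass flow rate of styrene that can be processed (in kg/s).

ṁ = 22.9 kg/s

Δh = 1.76×(145−68.8) + 357.0 + 1.17×(201−145) = 556.63 kJ/kg
Q = 765000 kJ/min = 12750 kJ/s = 12750 kJ/s
ṁ = Q/Δh = 12750 / 556.63 = 22.906 kg/s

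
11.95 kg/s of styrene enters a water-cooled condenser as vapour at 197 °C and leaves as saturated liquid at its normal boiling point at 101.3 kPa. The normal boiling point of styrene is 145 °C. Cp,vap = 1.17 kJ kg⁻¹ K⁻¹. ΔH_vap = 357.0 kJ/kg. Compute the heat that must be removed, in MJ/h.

Q_c = 18000 MJ/h

vapour 197→145 °C: -60.84 kJ/kg
condensation at 145 °C: -357 kJ/kg
Δh = -60.84 + -357 = -417.84 kJ/kg
Q = ṁ·Δh = 11.95 kg/s × -417.84 kJ/kg = -4993.2 kJ/s
|Q| = 4993.2 kW = 17975 MJ/h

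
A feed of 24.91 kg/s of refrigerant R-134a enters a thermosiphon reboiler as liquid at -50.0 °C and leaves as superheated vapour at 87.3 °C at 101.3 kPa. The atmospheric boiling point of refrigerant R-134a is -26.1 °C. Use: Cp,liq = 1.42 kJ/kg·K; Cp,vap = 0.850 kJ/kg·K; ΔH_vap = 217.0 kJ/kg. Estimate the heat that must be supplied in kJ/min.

Q = 519000 kJ/min

liquid -50.0→-26.1 °C: 33.938 kJ/kg
vaporisation at -26.1 °C: 217 kJ/kg
vapour -26.1→87.3 °C: 96.39 kJ/kg
Δh = 33.938 + 217 + 96.39 = 347.33 kJ/kg
Q = ṁ·Δh = 24.91 kg/s × 347.33 kJ/kg = 8651.9 kJ/s
|Q| = 8651.9 kW = 519120 kJ/min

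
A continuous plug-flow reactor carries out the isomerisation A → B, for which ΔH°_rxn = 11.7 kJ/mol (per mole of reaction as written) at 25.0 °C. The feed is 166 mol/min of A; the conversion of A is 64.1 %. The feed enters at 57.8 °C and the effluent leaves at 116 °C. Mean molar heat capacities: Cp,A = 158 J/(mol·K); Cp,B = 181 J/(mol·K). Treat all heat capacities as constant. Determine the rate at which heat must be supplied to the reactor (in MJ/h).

Q_in = 180 MJ/h

Extent of reaction ξ = 0.641 × 166 = 106.41 mol/min
Reaction term: ξ·ΔH°_rxn = 106.41 × 11.7 = 1245 kJ/min
Sensible, feed 57.8→25 °C: -860.28 kJ/min
Outlet flows (mol/min): A 59.594, B 106.41
Sensible, products 25→116 °C: 2609.5 kJ/min
Q = ΔH = 2994.1 kJ/min = 49.902 kW
Heat supplied = 179.65 MJ/h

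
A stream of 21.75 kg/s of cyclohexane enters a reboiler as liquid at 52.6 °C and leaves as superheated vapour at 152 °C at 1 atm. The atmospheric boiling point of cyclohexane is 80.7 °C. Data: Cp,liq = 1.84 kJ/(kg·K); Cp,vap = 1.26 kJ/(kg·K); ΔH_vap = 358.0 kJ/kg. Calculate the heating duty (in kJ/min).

liquid 52.6→80.7 °C: 51.704 kJ/kg
vaporisation at 80.7 °C: 358 kJ/kg
vapour 80.7→152 °C: 89.838 kJ/kg
Δh = 51.704 + 358 + 89.838 = 499.54 kJ/kg
Q = ṁ·Δh = 21.75 kg/s × 499.54 kJ/kg = 10865 kJ/s
|Q| = 10865 kW = 651900 kJ/min

Q = 652000 kJ/min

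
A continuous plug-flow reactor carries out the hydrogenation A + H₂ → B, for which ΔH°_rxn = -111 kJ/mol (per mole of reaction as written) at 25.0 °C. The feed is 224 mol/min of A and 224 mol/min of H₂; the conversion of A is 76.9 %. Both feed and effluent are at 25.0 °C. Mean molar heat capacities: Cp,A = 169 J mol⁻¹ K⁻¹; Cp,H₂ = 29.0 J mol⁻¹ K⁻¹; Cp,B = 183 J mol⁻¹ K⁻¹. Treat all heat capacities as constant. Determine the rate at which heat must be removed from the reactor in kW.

Q_out = 319 kW

Extent of reaction ξ = 0.769 × 224 = 172.26 mol/min
Reaction term: ξ·ΔH°_rxn = 172.26 × -111 = -19120 kJ/min
Q = ΔH = -19120 kJ/min = -318.67 kW
Heat removed = 318.67 kW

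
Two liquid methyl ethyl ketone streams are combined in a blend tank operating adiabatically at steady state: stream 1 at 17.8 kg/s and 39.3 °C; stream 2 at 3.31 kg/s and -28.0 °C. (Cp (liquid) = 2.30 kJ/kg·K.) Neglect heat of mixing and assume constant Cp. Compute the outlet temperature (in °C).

T_out = 28.7 °C

Energy balance with Q = 0: Σ ṁᵢCp,ᵢ(T_out − Tᵢ) = 0
Σ ṁᵢCp,ᵢTᵢ = 17.8×2.30×39.3 + 3.31×2.30×-28.0 = 1395.8
Σ ṁᵢCp,ᵢ = 17.8×2.30 + 3.31×2.30 = 48.553
T_out = 1395.8 / 48.553 = 28.748 °C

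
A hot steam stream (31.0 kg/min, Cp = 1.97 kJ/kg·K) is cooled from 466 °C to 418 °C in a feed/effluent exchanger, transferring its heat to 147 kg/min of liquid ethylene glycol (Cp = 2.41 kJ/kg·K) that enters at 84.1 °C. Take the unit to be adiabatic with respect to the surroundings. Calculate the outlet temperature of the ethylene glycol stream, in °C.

Heat released by hot stream: Q = 31.0 × 1.97 × (466 − 418) = 2931.4 kJ/min
Energy balance on cold side (adiabatic exchanger): Q = ṁ_c·Cp_c·(T_c,out − T_c,in)
T_c,out = 84.1 + 2931.4/(147 × 2.41) = 92.374 °C

T_c,out = 92.4 °C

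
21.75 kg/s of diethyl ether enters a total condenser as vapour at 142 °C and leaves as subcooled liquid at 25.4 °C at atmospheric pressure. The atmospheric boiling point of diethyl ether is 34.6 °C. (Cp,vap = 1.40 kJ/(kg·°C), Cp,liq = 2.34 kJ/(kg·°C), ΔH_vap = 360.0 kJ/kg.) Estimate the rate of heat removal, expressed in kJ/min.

vapour 142→34.6 °C: -150.36 kJ/kg
condensation at 34.6 °C: -360 kJ/kg
liquid 34.6→25.4 °C: -21.528 kJ/kg
Δh = -150.36 + -360 + -21.528 = -531.89 kJ/kg
Q = ṁ·Δh = 21.75 kg/s × -531.89 kJ/kg = -11569 kJ/s
|Q| = 11569 kW = 694110 kJ/min

Q_c = 694000 kJ/min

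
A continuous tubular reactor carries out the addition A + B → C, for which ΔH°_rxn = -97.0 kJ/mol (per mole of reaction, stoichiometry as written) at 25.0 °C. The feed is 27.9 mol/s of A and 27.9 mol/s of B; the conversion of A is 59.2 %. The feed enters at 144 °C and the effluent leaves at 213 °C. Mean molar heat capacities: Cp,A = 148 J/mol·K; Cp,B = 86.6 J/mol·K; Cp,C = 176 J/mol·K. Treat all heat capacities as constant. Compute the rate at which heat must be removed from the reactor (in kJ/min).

Q_out = 79900 kJ/min

Extent of reaction ξ = 0.592 × 27.9 = 16.517 mol/s
Reaction term: ξ·ΔH°_rxn = 16.517 × -97.0 = -1602.1 kJ/s
Sensible, feed 144→25 °C: -778.9 kJ/s
Outlet flows (mol/s): A 11.383, B 11.383, C 16.517
Sensible, products 25→213 °C: 1048.6 kJ/s
Q = ΔH = -1332.5 kJ/s = -1332.5 kW
Heat removed = 79948 kJ/min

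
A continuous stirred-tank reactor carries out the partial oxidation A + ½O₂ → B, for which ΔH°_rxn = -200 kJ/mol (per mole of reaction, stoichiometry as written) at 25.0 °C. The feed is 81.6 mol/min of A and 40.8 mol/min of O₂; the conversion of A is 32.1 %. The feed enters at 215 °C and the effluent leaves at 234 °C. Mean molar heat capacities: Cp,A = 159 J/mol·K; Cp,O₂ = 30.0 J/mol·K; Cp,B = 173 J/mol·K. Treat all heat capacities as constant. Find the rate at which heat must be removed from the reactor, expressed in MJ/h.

Extent of reaction ξ = 0.321 × 81.6 = 26.194 mol/min
Reaction term: ξ·ΔH°_rxn = 26.194 × -200 = -5238.7 kJ/min
Sensible, feed 215→25 °C: -2697.7 kJ/min
Outlet flows (mol/min): A 55.406, O₂ 27.703, B 26.194
Sensible, products 25→234 °C: 2962 kJ/min
Q = ΔH = -4974.4 kJ/min = -82.907 kW
Heat removed = 298.47 MJ/h

Q_out = 298 MJ/h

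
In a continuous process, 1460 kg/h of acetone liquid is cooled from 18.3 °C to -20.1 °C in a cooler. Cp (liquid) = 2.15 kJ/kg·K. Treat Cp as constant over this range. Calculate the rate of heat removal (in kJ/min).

Q = ṁ·Cp·ΔT = 1460 × 2.15 × (-20.1 − 18.3) = -120540 kJ/h
Converting: 120540 / 3600 s = 33.483 kW
Cooling duty = 2009 kJ/min

Q_c = 2010 kJ/min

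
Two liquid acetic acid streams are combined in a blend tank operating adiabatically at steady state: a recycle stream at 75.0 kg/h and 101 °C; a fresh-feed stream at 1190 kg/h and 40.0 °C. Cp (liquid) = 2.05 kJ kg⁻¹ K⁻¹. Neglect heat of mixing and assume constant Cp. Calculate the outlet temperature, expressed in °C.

T_out = 43.6 °C

Energy balance with Q = 0: Σ ṁᵢCp,ᵢ(T_out − Tᵢ) = 0
Σ ṁᵢCp,ᵢTᵢ = 75.0×2.05×101 + 1190×2.05×40.0 = 113110
Σ ṁᵢCp,ᵢ = 75.0×2.05 + 1190×2.05 = 2593.2
T_out = 113110 / 2593.2 = 43.617 °C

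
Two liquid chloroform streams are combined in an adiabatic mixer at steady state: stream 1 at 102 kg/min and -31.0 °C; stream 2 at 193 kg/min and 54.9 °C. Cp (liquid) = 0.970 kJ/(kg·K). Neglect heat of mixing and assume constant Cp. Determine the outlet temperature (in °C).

T_out = 25.2 °C

Energy balance with Q = 0: Σ ṁᵢCp,ᵢ(T_out − Tᵢ) = 0
Σ ṁᵢCp,ᵢTᵢ = 102×0.970×-31.0 + 193×0.970×54.9 = 7210.7
Σ ṁᵢCp,ᵢ = 102×0.970 + 193×0.970 = 286.15
T_out = 7210.7 / 286.15 = 25.199 °C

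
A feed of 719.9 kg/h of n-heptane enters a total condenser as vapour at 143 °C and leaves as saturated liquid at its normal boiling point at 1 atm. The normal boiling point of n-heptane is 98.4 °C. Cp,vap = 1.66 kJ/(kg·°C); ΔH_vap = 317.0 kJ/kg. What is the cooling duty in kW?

vapour 143→98.4 °C: -74.036 kJ/kg
condensation at 98.4 °C: -317 kJ/kg
Δh = -74.036 + -317 = -391.04 kJ/kg
Q = ṁ·Δh = 719.9 kg/h × -391.04 kJ/kg = -281510 kJ/h
|Q| = 78.196 kW

Q_c = 78.2 kW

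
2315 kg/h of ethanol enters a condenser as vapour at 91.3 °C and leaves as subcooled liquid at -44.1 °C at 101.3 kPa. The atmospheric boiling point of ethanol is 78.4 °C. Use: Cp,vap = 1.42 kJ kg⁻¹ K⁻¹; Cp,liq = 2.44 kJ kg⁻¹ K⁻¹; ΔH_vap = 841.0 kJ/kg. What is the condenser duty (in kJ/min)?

Q_c = 44700 kJ/min

vapour 91.3→78.4 °C: -18.318 kJ/kg
condensation at 78.4 °C: -841 kJ/kg
liquid 78.4→-44.1 °C: -298.9 kJ/kg
Δh = -18.318 + -841 + -298.9 = -1158.2 kJ/kg
Q = ṁ·Δh = 2315 kg/h × -1158.2 kJ/kg = -2.6813e+06 kJ/h
|Q| = 744.8 kW = 44688 kJ/min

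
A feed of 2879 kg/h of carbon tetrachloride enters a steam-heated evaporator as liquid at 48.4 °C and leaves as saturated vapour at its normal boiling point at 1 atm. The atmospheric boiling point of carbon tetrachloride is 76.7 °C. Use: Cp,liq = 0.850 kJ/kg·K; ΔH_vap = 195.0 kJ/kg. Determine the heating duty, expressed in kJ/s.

liquid 48.4→76.7 °C: 24.055 kJ/kg
vaporisation at 76.7 °C: 195 kJ/kg
Δh = 24.055 + 195 = 219.06 kJ/kg
Q = ṁ·Δh = 2879 kg/h × 219.06 kJ/kg = 630660 kJ/h
|Q| = 175.18 kW

Q = 175 kJ/s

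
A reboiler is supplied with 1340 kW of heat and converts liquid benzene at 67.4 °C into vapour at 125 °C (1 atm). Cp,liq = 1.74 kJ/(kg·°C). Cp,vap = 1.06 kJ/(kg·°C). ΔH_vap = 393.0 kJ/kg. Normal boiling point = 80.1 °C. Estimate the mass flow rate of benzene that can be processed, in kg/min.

ṁ = 174 kg/min

Δh = 1.74×(80.1−67.4) + 393.0 + 1.06×(125−80.1) = 462.69 kJ/kg
Q = 1340 kW = 1340 kJ/s = 80400 kJ/min
ṁ = Q/Δh = 80400 / 462.69 = 173.77 kg/min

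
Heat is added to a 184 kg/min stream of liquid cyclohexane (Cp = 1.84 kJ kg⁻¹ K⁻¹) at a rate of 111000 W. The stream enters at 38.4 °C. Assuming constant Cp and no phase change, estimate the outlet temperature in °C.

T_out = 58.1 °C

Q = 111000 W = 6660 kJ/min
ΔT = Q/(ṁ·Cp) = 6660/(184×1.84) = 19.672 K
T_out = 38.4 + 19.672 = 58.072 °C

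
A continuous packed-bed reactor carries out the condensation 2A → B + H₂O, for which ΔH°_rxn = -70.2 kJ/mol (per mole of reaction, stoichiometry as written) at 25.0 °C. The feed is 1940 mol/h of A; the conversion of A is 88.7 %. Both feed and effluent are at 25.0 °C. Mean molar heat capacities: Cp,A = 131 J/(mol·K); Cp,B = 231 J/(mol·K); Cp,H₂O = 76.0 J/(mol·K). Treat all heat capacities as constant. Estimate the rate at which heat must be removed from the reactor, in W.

Extent of reaction ξ = 0.887 × 1940 / 2 = 860.39 mol/h
Reaction term: ξ·ΔH°_rxn = 860.39 × -70.2 = -60399 kJ/h
Q = ΔH = -60399 kJ/h = -16.778 kW
Heat removed = 16778 W

Q_out = 16800 W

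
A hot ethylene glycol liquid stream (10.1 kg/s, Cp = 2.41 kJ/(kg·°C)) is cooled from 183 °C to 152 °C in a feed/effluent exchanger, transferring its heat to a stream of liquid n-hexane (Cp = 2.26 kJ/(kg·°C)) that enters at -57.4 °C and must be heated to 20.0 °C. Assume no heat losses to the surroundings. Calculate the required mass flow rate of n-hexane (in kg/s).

ṁ_c = 4.31 kg/s

Heat released by hot stream: Q = 10.1 × 2.41 × (183 − 152) = 754.57 kJ/s
Energy balance on cold side (adiabatic exchanger): Q = ṁ_c·Cp_c·(T_c,out − T_c,in)
ṁ_c = 754.57 / [2.26 × (20.0 − -57.4)] = 4.3137 kg/s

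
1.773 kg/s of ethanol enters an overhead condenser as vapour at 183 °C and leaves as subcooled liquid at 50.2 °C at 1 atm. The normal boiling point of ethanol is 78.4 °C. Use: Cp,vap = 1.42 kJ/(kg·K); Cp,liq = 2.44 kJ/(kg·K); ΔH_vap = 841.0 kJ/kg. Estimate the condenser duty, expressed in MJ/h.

vapour 183→78.4 °C: -148.53 kJ/kg
condensation at 78.4 °C: -841 kJ/kg
liquid 78.4→50.2 °C: -68.808 kJ/kg
Δh = -148.53 + -841 + -68.808 = -1058.3 kJ/kg
Q = ṁ·Δh = 1.773 kg/s × -1058.3 kJ/kg = -1876.4 kJ/s
|Q| = 1876.4 kW = 6755.2 MJ/h

Q_c = 6760 MJ/h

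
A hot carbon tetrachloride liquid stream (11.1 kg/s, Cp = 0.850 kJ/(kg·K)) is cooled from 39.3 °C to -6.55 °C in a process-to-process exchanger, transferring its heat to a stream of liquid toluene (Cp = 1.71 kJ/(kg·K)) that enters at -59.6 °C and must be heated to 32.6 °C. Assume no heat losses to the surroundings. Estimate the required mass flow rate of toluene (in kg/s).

ṁ_c = 2.74 kg/s

Heat released by hot stream: Q = 11.1 × 0.850 × (39.3 − -6.55) = 432.59 kJ/s
Energy balance on cold side (adiabatic exchanger): Q = ṁ_c·Cp_c·(T_c,out − T_c,in)
ṁ_c = 432.59 / [1.71 × (32.6 − -59.6)] = 2.7438 kg/s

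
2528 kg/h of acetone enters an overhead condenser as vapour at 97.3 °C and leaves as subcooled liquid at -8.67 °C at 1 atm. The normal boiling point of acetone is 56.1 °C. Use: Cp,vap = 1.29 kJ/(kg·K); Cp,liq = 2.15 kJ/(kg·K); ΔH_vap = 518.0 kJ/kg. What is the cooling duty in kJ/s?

vapour 97.3→56.1 °C: -53.148 kJ/kg
condensation at 56.1 °C: -518 kJ/kg
liquid 56.1→-8.67 °C: -139.26 kJ/kg
Δh = -53.148 + -518 + -139.26 = -710.4 kJ/kg
Q = ṁ·Δh = 2528 kg/h × -710.4 kJ/kg = -1.7959e+06 kJ/h
|Q| = 498.86 kW

Q_c = 499 kJ/s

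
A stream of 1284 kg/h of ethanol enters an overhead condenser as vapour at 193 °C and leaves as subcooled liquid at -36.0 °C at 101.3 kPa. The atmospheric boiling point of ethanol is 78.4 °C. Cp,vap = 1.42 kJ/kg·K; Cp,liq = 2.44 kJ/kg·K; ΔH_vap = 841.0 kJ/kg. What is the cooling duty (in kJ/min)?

Q_c = 27500 kJ/min

vapour 193→78.4 °C: -162.73 kJ/kg
condensation at 78.4 °C: -841 kJ/kg
liquid 78.4→-36.0 °C: -279.14 kJ/kg
Δh = -162.73 + -841 + -279.14 = -1282.9 kJ/kg
Q = ṁ·Δh = 1284 kg/h × -1282.9 kJ/kg = -1.6472e+06 kJ/h
|Q| = 457.56 kW = 27453 kJ/min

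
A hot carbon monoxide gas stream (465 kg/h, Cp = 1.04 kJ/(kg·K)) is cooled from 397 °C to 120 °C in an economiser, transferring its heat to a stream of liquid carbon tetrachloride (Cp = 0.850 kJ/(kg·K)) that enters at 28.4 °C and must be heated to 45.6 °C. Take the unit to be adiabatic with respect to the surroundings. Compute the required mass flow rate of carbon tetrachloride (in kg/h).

ṁ_c = 9160 kg/h

Heat released by hot stream: Q = 465 × 1.04 × (397 − 120) = 133960 kJ/h
Energy balance on cold side (adiabatic exchanger): Q = ṁ_c·Cp_c·(T_c,out − T_c,in)
ṁ_c = 133960 / [0.850 × (45.6 − 28.4)] = 9162.6 kg/h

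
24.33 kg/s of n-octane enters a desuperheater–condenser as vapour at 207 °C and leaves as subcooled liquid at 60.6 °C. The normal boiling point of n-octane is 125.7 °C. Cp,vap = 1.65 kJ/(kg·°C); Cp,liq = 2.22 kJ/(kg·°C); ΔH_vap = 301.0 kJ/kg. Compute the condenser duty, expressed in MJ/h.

vapour 207→125.7 °C: -134.14 kJ/kg
condensation at 125.7 °C: -301 kJ/kg
liquid 125.7→60.6 °C: -144.52 kJ/kg
Δh = -134.14 + -301 + -144.52 = -579.67 kJ/kg
Q = ṁ·Δh = 24.33 kg/s × -579.67 kJ/kg = -14103 kJ/s
|Q| = 14103 kW = 50772 MJ/h

Q_c = 50800 MJ/h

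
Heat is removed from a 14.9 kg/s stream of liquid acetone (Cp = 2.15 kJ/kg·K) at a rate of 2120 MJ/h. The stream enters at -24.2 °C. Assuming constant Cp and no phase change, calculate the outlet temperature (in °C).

T_out = -42.6 °C

Q = 2120 MJ/h = 588.89 kJ/s
ΔT = Q/(ṁ·Cp) = 588.89/(14.9×2.15) = 18.383 K
T_out = -24.2 − 18.383 = -42.583 °C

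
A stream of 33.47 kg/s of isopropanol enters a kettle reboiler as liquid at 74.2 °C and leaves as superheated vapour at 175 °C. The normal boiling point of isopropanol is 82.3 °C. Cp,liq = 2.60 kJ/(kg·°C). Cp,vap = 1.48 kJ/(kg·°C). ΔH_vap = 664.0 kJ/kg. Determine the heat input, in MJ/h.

liquid 74.2→82.3 °C: 21.06 kJ/kg
vaporisation at 82.3 °C: 664 kJ/kg
vapour 82.3→175 °C: 137.2 kJ/kg
Δh = 21.06 + 664 + 137.2 = 822.26 kJ/kg
Q = ṁ·Δh = 33.47 kg/s × 822.26 kJ/kg = 27521 kJ/s
|Q| = 27521 kW = 99075 MJ/h

Q = 99100 MJ/h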